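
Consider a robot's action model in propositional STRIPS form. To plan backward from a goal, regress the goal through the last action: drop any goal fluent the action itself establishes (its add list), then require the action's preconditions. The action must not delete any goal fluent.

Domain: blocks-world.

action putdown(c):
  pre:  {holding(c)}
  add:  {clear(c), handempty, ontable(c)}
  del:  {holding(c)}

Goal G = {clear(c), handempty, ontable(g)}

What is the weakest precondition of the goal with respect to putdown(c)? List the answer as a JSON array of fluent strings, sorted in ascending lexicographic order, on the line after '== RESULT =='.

Regress:
  G ∩ del = {}  (empty — regression defined)
  G \ add = {clear(c), handempty, ontable(g)} \ {clear(c), handempty, ontable(c)} = {ontable(g)}
  ∪ pre   = {ontable(g)} ∪ {holding(c)}
          = {holding(c), ontable(g)}

== RESULT ==
["holding(c)", "ontable(g)"]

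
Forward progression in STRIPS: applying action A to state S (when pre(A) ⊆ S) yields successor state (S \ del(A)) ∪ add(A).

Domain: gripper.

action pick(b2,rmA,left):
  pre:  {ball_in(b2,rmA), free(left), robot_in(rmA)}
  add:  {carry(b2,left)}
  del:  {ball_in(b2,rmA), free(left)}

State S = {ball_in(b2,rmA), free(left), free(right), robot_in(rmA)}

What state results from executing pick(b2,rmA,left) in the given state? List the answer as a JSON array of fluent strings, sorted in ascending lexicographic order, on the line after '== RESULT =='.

Compute (S \ del) ∪ add:
  pre ⊆ S: {ball_in(b2,rmA), free(left), robot_in(rmA)} ⊆ S  — applicable
  S \ del = {free(right), robot_in(rmA)}
  ∪ add   = {carry(b2,left), free(right), robot_in(rmA)}

== RESULT ==
["carry(b2,left)", "free(right)", "robot_in(rmA)"]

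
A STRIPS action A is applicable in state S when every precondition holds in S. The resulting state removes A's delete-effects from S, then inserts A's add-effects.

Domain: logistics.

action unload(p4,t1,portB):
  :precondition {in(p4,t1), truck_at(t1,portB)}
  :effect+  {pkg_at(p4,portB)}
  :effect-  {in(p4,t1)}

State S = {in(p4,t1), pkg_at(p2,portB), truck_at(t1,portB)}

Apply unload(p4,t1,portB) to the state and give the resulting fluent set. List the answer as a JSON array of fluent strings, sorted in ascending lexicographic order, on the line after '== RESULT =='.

Progress:
  pre ⊆ S: {in(p4,t1), truck_at(t1,portB)} ⊆ S  — applicable
  S \ del = {pkg_at(p2,portB), truck_at(t1,portB)}
  ∪ add   = {pkg_at(p2,portB), pkg_at(p4,portB), truck_at(t1,portB)}

== RESULT ==
["pkg_at(p2,portB)", "pkg_at(p4,portB)", "truck_at(t1,portB)"]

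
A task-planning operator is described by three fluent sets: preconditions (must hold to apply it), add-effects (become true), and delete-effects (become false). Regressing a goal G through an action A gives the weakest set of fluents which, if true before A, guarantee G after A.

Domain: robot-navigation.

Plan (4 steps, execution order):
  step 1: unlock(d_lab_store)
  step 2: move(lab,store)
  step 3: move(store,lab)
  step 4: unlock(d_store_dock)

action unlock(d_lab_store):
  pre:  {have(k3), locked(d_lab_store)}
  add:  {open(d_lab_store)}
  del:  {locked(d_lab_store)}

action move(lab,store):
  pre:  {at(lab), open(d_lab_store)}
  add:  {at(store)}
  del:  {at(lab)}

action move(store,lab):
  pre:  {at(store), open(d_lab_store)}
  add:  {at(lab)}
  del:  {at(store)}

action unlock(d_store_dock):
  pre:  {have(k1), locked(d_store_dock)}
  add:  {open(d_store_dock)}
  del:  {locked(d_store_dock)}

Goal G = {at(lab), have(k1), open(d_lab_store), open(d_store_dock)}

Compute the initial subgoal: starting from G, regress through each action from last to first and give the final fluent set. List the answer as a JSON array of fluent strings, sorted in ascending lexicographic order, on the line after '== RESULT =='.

Regress step by step:
  through step 4 (unlock(d_store_dock)): drop {open(d_store_dock)}, keep {at(lab), have(k1), open(d_lab_store)}, require {have(k1), locked(d_store_dock)}
    → {at(lab), have(k1), locked(d_store_dock), open(d_lab_store)}
  through step 3 (move(store,lab)): drop {at(lab)}, keep {have(k1), locked(d_store_dock), open(d_lab_store)}, require {at(store), open(d_lab_store)}
    → {at(store), have(k1), locked(d_store_dock), open(d_lab_store)}
  through step 2 (move(lab,store)): drop {at(store)}, keep {have(k1), locked(d_store_dock), open(d_lab_store)}, require {at(lab), open(d_lab_store)}
    → {at(lab), have(k1), locked(d_store_dock), open(d_lab_store)}
  through step 1 (unlock(d_lab_store)): drop {open(d_lab_store)}, keep {at(lab), have(k1), locked(d_store_dock)}, require {have(k3), locked(d_lab_store)}
    → {at(lab), have(k1), have(k3), locked(d_lab_store), locked(d_store_dock)}

== RESULT ==
["at(lab)", "have(k1)", "have(k3)", "locked(d_lab_store)", "locked(d_store_dock)"]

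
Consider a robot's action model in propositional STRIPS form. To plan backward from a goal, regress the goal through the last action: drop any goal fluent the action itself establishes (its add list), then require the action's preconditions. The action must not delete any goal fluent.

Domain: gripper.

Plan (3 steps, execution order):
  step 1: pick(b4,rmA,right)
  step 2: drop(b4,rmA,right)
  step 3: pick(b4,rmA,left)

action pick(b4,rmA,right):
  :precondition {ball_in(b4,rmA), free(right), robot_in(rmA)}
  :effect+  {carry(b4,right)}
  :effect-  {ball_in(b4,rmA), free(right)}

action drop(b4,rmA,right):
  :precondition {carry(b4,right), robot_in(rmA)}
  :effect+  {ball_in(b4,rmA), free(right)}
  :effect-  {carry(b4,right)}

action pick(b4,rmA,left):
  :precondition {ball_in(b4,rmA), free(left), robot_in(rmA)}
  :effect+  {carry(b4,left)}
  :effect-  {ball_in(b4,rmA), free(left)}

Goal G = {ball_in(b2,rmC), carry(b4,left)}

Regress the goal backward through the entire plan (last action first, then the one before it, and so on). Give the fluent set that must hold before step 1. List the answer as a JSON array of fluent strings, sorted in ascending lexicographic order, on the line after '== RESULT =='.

Regress step by step:
  through step 3 (pick(b4,rmA,left)): drop {carry(b4,left)}, keep {ball_in(b2,rmC)}, require {ball_in(b4,rmA), free(left), robot_in(rmA)}
    → {ball_in(b2,rmC), ball_in(b4,rmA), free(left), robot_in(rmA)}
  through step 2 (drop(b4,rmA,right)): drop {ball_in(b4,rmA)}, keep {ball_in(b2,rmC), free(left), robot_in(rmA)}, require {carry(b4,right), robot_in(rmA)}
    → {ball_in(b2,rmC), carry(b4,right), free(left), robot_in(rmA)}
  through step 1 (pick(b4,rmA,right)): drop {carry(b4,right)}, keep {ball_in(b2,rmC), free(left), robot_in(rmA)}, require {ball_in(b4,rmA), free(right), robot_in(rmA)}
    → {ball_in(b2,rmC), ball_in(b4,rmA), free(left), free(right), robot_in(rmA)}

== RESULT ==
["ball_in(b2,rmC)", "ball_in(b4,rmA)", "free(left)", "free(right)", "robot_in(rmA)"]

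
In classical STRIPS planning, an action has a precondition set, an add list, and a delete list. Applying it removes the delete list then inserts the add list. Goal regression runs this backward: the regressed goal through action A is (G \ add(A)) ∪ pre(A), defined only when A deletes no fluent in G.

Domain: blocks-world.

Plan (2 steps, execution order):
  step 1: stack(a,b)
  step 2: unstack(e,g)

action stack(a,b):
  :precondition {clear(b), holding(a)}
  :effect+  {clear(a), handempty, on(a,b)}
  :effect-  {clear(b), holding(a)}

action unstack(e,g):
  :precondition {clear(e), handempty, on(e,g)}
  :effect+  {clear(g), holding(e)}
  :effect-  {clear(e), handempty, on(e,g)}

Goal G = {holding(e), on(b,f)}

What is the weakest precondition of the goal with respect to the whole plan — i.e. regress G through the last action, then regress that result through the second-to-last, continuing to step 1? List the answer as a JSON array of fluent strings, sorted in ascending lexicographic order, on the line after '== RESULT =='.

Work backward from the goal:
  through step 2 (unstack(e,g)): drop {holding(e)}, keep {on(b,f)}, require {clear(e), handempty, on(e,g)}
    → {clear(e), handempty, on(b,f), on(e,g)}
  through step 1 (stack(a,b)): drop {handempty}, keep {clear(e), on(b,f), on(e,g)}, require {clear(b), holding(a)}
    → {clear(b), clear(e), holding(a), on(b,f), on(e,g)}

== RESULT ==
["clear(b)", "clear(e)", "holding(a)", "on(b,f)", "on(e,g)"]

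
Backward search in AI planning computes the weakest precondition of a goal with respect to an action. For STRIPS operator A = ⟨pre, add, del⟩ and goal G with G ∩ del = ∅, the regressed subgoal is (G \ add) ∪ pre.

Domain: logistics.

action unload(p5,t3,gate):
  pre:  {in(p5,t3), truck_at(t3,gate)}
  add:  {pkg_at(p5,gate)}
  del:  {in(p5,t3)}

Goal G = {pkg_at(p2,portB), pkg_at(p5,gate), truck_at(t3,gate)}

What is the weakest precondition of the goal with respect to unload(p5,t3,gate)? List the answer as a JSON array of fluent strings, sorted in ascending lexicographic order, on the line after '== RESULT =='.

Compute (G \ add) ∪ pre:
  G ∩ del = {}  (empty — regression defined)
  G \ add = {pkg_at(p2,portB), pkg_at(p5,gate), truck_at(t3,gate)} \ {pkg_at(p5,gate)} = {pkg_at(p2,portB), truck_at(t3,gate)}
  ∪ pre   = {pkg_at(p2,portB), truck_at(t3,gate)} ∪ {in(p5,t3), truck_at(t3,gate)}
          = {in(p5,t3), pkg_at(p2,portB), truck_at(t3,gate)}

== RESULT ==
["in(p5,t3)", "pkg_at(p2,portB)", "truck_at(t3,gate)"]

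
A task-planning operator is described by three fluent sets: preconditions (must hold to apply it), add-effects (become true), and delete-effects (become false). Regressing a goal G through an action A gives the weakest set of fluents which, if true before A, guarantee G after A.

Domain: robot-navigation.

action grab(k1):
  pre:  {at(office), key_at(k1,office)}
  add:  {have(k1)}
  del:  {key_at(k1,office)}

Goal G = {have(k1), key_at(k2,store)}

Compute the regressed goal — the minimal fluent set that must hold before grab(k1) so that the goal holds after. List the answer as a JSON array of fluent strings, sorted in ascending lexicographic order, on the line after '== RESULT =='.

Compute (G \ add) ∪ pre:
  G ∩ del = {}  (empty — regression defined)
  G \ add = {have(k1), key_at(k2,store)} \ {have(k1)} = {key_at(k2,store)}
  ∪ pre   = {key_at(k2,store)} ∪ {at(office), key_at(k1,office)}
          = {at(office), key_at(k1,office), key_at(k2,store)}

== RESULT ==
["at(office)", "key_at(k1,office)", "key_at(k2,store)"]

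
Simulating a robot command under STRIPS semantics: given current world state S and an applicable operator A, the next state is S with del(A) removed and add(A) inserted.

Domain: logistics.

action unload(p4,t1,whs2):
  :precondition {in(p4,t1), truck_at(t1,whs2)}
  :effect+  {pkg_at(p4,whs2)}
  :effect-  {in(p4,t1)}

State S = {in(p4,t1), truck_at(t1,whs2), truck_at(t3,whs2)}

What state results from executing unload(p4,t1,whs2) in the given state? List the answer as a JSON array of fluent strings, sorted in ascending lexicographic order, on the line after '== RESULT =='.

Progress:
  pre ⊆ S: {in(p4,t1), truck_at(t1,whs2)} ⊆ S  — applicable
  S \ del = {truck_at(t1,whs2), truck_at(t3,whs2)}
  ∪ add   = {pkg_at(p4,whs2), truck_at(t1,whs2), truck_at(t3,whs2)}

== RESULT ==
["pkg_at(p4,whs2)", "truck_at(t1,whs2)", "truck_at(t3,whs2)"]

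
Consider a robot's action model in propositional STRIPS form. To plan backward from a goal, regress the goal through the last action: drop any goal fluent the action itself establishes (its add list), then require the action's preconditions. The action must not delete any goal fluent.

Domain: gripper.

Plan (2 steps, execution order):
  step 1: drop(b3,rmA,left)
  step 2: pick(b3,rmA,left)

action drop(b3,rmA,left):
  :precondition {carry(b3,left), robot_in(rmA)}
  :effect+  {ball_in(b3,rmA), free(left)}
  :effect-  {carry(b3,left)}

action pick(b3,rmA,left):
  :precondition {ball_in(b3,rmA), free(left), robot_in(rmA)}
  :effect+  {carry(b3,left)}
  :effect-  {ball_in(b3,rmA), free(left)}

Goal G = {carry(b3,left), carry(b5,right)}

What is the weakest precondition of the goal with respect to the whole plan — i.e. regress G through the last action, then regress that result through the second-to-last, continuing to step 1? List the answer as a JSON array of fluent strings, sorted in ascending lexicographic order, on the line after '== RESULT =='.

Regress step by step:
  through step 2 (pick(b3,rmA,left)): drop {carry(b3,left)}, keep {carry(b5,right)}, require {ball_in(b3,rmA), free(left), robot_in(rmA)}
    → {ball_in(b3,rmA), carry(b5,right), free(left), robot_in(rmA)}
  through step 1 (drop(b3,rmA,left)): drop {ball_in(b3,rmA), free(left)}, keep {carry(b5,right), robot_in(rmA)}, require {carry(b3,left), robot_in(rmA)}
    → {carry(b3,left), carry(b5,right), robot_in(rmA)}

== RESULT ==
["carry(b3,left)", "carry(b5,right)", "robot_in(rmA)"]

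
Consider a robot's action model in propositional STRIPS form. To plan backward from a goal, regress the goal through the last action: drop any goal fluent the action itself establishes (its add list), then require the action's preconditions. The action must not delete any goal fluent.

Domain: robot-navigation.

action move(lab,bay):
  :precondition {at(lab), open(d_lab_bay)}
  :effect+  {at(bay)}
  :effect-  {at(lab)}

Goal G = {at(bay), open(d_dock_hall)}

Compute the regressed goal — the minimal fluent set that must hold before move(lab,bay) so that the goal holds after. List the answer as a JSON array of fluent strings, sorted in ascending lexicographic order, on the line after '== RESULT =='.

Compute (G \ add) ∪ pre:
  G ∩ del = {}  (empty — regression defined)
  G \ add = {at(bay), open(d_dock_hall)} \ {at(bay)} = {open(d_dock_hall)}
  ∪ pre   = {open(d_dock_hall)} ∪ {at(lab), open(d_lab_bay)}
          = {at(lab), open(d_dock_hall), open(d_lab_bay)}

== RESULT ==
["at(lab)", "open(d_dock_hall)", "open(d_lab_bay)"]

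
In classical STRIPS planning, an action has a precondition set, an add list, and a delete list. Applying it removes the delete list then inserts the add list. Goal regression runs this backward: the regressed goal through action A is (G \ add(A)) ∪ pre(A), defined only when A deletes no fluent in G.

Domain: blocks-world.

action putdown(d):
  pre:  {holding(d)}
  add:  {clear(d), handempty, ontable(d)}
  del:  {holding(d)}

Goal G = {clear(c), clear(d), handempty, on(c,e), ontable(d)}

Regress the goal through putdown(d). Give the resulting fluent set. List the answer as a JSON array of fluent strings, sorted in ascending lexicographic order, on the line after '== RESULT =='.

Compute (G \ add) ∪ pre:
  G ∩ del = {}  (empty — regression defined)
  G \ add = {clear(c), clear(d), handempty, on(c,e), ontable(d)} \ {clear(d), handempty, ontable(d)} = {clear(c), on(c,e)}
  ∪ pre   = {clear(c), on(c,e)} ∪ {holding(d)}
          = {clear(c), holding(d), on(c,e)}

== RESULT ==
["clear(c)", "holding(d)", "on(c,e)"]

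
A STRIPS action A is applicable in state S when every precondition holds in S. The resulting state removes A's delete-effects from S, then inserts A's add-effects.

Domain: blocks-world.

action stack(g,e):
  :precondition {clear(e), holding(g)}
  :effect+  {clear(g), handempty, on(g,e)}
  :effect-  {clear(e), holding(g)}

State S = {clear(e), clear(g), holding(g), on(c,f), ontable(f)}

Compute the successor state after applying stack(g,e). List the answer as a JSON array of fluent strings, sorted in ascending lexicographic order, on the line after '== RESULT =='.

Compute (S \ del) ∪ add:
  pre ⊆ S: {clear(e), holding(g)} ⊆ S  — applicable
  S \ del = {clear(g), on(c,f), ontable(f)}
  ∪ add   = {clear(g), handempty, on(c,f), on(g,e), ontable(f)}

== RESULT ==
["clear(g)", "handempty", "on(c,f)", "on(g,e)", "ontable(f)"]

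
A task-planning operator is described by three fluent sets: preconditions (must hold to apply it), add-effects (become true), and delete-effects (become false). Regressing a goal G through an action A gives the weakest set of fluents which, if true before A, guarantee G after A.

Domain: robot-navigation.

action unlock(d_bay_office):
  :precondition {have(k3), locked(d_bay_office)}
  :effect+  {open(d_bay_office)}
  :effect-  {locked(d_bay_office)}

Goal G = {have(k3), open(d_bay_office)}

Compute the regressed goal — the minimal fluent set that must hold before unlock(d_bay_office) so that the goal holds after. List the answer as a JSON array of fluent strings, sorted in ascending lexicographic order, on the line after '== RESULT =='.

Regress:
  G ∩ del = {}  (empty — regression defined)
  G \ add = {have(k3), open(d_bay_office)} \ {open(d_bay_office)} = {have(k3)}
  ∪ pre   = {have(k3)} ∪ {have(k3), locked(d_bay_office)}
          = {have(k3), locked(d_bay_office)}

== RESULT ==
["have(k3)", "locked(d_bay_office)"]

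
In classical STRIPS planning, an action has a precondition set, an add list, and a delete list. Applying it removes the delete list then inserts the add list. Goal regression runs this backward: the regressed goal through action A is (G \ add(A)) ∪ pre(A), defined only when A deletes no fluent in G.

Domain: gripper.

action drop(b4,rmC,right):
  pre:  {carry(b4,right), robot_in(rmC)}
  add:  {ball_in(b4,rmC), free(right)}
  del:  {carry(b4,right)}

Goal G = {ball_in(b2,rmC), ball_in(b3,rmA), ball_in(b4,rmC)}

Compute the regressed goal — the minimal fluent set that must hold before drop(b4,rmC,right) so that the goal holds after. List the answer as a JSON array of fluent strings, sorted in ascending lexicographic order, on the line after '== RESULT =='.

Compute (G \ add) ∪ pre:
  G ∩ del = {}  (empty — regression defined)
  G \ add = {ball_in(b2,rmC), ball_in(b3,rmA), ball_in(b4,rmC)} \ {ball_in(b4,rmC), free(right)} = {ball_in(b2,rmC), ball_in(b3,rmA)}
  ∪ pre   = {ball_in(b2,rmC), ball_in(b3,rmA)} ∪ {carry(b4,right), robot_in(rmC)}
          = {ball_in(b2,rmC), ball_in(b3,rmA), carry(b4,right), robot_in(rmC)}

== RESULT ==
["ball_in(b2,rmC)", "ball_in(b3,rmA)", "carry(b4,right)", "robot_in(rmC)"]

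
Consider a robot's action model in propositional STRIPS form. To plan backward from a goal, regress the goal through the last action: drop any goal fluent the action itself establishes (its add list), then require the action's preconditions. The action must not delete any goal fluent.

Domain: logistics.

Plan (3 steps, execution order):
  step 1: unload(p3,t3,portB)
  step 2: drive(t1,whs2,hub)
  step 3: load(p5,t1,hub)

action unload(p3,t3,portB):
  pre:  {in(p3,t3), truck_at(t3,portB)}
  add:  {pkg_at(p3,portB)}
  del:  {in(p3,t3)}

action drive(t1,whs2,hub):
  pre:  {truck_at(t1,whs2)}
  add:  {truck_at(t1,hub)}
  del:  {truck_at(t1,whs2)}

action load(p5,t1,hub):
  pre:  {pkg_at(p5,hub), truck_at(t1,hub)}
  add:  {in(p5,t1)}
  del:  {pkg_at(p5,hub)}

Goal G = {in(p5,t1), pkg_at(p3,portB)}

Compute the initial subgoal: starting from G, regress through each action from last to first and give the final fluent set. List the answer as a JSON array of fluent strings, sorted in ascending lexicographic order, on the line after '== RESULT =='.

Work backward from the goal:
  through step 3 (load(p5,t1,hub)): drop {in(p5,t1)}, keep {pkg_at(p3,portB)}, require {pkg_at(p5,hub), truck_at(t1,hub)}
    → {pkg_at(p3,portB), pkg_at(p5,hub), truck_at(t1,hub)}
  through step 2 (drive(t1,whs2,hub)): drop {truck_at(t1,hub)}, keep {pkg_at(p3,portB), pkg_at(p5,hub)}, require {truck_at(t1,whs2)}
    → {pkg_at(p3,portB), pkg_at(p5,hub), truck_at(t1,whs2)}
  through step 1 (unload(p3,t3,portB)): drop {pkg_at(p3,portB)}, keep {pkg_at(p5,hub), truck_at(t1,whs2)}, require {in(p3,t3), truck_at(t3,portB)}
    → {in(p3,t3), pkg_at(p5,hub), truck_at(t1,whs2), truck_at(t3,portB)}

== RESULT ==
["in(p3,t3)", "pkg_at(p5,hub)", "truck_at(t1,whs2)", "truck_at(t3,portB)"]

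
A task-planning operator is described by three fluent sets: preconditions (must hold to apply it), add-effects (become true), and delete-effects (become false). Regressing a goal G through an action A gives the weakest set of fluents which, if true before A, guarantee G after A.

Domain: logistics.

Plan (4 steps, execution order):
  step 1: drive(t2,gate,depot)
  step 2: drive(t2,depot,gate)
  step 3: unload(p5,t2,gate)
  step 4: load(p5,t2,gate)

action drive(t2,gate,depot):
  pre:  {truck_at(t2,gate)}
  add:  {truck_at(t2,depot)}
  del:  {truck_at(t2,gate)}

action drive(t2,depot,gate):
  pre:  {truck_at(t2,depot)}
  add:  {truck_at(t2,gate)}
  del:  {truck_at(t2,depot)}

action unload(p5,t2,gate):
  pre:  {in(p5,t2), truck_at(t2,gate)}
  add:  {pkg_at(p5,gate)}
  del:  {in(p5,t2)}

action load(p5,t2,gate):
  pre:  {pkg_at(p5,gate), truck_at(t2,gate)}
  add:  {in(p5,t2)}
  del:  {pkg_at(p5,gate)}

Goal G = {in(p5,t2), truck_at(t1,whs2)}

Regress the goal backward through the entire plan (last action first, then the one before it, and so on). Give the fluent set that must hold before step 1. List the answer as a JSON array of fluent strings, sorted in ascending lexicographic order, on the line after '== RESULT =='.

Regress step by step:
  through step 4 (load(p5,t2,gate)): drop {in(p5,t2)}, keep {truck_at(t1,whs2)}, require {pkg_at(p5,gate), truck_at(t2,gate)}
    → {pkg_at(p5,gate), truck_at(t1,whs2), truck_at(t2,gate)}
  through step 3 (unload(p5,t2,gate)): drop {pkg_at(p5,gate)}, keep {truck_at(t1,whs2), truck_at(t2,gate)}, require {in(p5,t2), truck_at(t2,gate)}
    → {in(p5,t2), truck_at(t1,whs2), truck_at(t2,gate)}
  through step 2 (drive(t2,depot,gate)): drop {truck_at(t2,gate)}, keep {in(p5,t2), truck_at(t1,whs2)}, require {truck_at(t2,depot)}
    → {in(p5,t2), truck_at(t1,whs2), truck_at(t2,depot)}
  through step 1 (drive(t2,gate,depot)): drop {truck_at(t2,depot)}, keep {in(p5,t2), truck_at(t1,whs2)}, require {truck_at(t2,gate)}
    → {in(p5,t2), truck_at(t1,whs2), truck_at(t2,gate)}

== RESULT ==
["in(p5,t2)", "truck_at(t1,whs2)", "truck_at(t2,gate)"]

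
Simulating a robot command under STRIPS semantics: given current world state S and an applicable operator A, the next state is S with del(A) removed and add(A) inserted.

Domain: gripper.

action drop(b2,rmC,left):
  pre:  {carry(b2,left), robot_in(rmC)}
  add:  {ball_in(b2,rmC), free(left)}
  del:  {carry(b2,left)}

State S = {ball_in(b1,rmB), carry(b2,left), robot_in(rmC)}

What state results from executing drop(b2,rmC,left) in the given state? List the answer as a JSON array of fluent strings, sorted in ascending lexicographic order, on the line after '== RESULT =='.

Compute (S \ del) ∪ add:
  pre ⊆ S: {carry(b2,left), robot_in(rmC)} ⊆ S  — applicable
  S \ del = {ball_in(b1,rmB), robot_in(rmC)}
  ∪ add   = {ball_in(b1,rmB), ball_in(b2,rmC), free(left), robot_in(rmC)}

== RESULT ==
["ball_in(b1,rmB)", "ball_in(b2,rmC)", "free(left)", "robot_in(rmC)"]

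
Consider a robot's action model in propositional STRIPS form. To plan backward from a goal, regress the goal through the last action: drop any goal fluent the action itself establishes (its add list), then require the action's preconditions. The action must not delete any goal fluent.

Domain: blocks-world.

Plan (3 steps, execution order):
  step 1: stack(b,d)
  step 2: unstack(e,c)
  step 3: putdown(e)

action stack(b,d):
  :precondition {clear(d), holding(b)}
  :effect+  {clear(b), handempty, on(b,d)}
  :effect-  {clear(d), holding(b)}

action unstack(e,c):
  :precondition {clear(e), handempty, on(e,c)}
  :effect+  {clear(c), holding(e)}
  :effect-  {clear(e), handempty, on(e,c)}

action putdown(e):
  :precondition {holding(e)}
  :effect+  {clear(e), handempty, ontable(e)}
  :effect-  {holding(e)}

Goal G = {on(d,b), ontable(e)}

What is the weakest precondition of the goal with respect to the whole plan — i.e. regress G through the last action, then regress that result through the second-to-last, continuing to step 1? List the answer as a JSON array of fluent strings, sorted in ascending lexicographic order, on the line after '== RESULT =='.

Work backward from the goal:
  through step 3 (putdown(e)): drop {ontable(e)}, keep {on(d,b)}, require {holding(e)}
    → {holding(e), on(d,b)}
  through step 2 (unstack(e,c)): drop {holding(e)}, keep {on(d,b)}, require {clear(e), handempty, on(e,c)}
    → {clear(e), handempty, on(d,b), on(e,c)}
  through step 1 (stack(b,d)): drop {handempty}, keep {clear(e), on(d,b), on(e,c)}, require {clear(d), holding(b)}
    → {clear(d), clear(e), holding(b), on(d,b), on(e,c)}

== RESULT ==
["clear(d)", "clear(e)", "holding(b)", "on(d,b)", "on(e,c)"]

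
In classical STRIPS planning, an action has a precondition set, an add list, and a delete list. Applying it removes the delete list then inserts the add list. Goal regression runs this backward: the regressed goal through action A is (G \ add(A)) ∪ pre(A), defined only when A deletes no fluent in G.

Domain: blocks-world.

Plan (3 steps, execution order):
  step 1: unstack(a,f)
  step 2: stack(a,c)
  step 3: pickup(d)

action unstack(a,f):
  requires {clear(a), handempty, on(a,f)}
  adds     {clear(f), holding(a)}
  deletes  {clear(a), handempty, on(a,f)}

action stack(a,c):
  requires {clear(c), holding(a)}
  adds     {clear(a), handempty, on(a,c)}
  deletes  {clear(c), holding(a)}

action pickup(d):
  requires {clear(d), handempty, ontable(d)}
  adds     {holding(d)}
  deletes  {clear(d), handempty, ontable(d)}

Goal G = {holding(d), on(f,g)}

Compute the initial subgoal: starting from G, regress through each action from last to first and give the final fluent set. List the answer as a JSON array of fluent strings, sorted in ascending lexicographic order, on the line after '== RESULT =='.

Regress step by step:
  through step 3 (pickup(d)): drop {holding(d)}, keep {on(f,g)}, require {clear(d), handempty, ontable(d)}
    → {clear(d), handempty, on(f,g), ontable(d)}
  through step 2 (stack(a,c)): drop {handempty}, keep {clear(d), on(f,g), ontable(d)}, require {clear(c), holding(a)}
    → {clear(c), clear(d), holding(a), on(f,g), ontable(d)}
  through step 1 (unstack(a,f)): drop {holding(a)}, keep {clear(c), clear(d), on(f,g), ontable(d)}, require {clear(a), handempty, on(a,f)}
    → {clear(a), clear(c), clear(d), handempty, on(a,f), on(f,g), ontable(d)}

== RESULT ==
["clear(a)", "clear(c)", "clear(d)", "handempty", "on(a,f)", "on(f,g)", "ontable(d)"]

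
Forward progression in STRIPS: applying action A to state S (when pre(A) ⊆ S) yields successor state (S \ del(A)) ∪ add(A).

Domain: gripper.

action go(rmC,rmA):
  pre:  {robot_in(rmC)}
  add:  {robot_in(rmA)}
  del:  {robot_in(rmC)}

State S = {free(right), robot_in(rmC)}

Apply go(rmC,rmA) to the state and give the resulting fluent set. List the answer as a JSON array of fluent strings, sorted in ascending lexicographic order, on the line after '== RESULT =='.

Compute (S \ del) ∪ add:
  pre ⊆ S: {robot_in(rmC)} ⊆ S  — applicable
  S \ del = {free(right)}
  ∪ add   = {free(right), robot_in(rmA)}

== RESULT ==
["free(right)", "robot_in(rmA)"]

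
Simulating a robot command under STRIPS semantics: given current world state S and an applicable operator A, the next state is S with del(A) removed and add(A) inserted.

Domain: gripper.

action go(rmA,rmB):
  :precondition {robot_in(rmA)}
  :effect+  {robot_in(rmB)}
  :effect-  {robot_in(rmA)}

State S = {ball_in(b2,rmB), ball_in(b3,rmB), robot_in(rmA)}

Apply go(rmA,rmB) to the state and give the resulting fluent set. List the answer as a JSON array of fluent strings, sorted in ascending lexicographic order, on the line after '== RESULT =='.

Progress:
  pre ⊆ S: {robot_in(rmA)} ⊆ S  — applicable
  S \ del = {ball_in(b2,rmB), ball_in(b3,rmB)}
  ∪ add   = {ball_in(b2,rmB), ball_in(b3,rmB), robot_in(rmB)}

== RESULT ==
["ball_in(b2,rmB)", "ball_in(b3,rmB)", "robot_in(rmB)"]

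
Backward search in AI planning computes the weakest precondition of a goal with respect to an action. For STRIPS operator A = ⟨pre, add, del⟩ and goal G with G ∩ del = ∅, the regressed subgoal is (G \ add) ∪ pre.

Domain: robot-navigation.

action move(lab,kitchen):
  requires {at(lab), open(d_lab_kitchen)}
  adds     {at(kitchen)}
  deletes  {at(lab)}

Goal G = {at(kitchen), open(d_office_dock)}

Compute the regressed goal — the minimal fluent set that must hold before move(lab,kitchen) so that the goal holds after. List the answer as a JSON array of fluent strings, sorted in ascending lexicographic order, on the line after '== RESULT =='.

Regress:
  G ∩ del = {}  (empty — regression defined)
  G \ add = {at(kitchen), open(d_office_dock)} \ {at(kitchen)} = {open(d_office_dock)}
  ∪ pre   = {open(d_office_dock)} ∪ {at(lab), open(d_lab_kitchen)}
          = {at(lab), open(d_lab_kitchen), open(d_office_dock)}

== RESULT ==
["at(lab)", "open(d_lab_kitchen)", "open(d_office_dock)"]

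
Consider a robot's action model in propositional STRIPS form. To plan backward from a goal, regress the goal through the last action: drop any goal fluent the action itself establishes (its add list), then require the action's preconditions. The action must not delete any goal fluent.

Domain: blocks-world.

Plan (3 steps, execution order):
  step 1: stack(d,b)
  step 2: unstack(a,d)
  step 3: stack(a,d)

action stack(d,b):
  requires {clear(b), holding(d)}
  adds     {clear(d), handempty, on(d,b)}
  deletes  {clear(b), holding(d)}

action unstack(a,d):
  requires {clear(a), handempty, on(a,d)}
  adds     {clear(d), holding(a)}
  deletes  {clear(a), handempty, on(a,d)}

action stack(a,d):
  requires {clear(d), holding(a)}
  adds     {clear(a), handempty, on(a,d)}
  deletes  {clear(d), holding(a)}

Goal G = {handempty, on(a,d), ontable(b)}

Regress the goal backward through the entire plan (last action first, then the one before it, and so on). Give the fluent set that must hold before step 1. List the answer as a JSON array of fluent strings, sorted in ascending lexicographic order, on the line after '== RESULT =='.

Regress step by step:
  through step 3 (stack(a,d)): drop {handempty, on(a,d)}, keep {ontable(b)}, require {clear(d), holding(a)}
    → {clear(d), holding(a), ontable(b)}
  through step 2 (unstack(a,d)): drop {clear(d), holding(a)}, keep {ontable(b)}, require {clear(a), handempty, on(a,d)}
    → {clear(a), handempty, on(a,d), ontable(b)}
  through step 1 (stack(d,b)): drop {handempty}, keep {clear(a), on(a,d), ontable(b)}, require {clear(b), holding(d)}
    → {clear(a), clear(b), holding(d), on(a,d), ontable(b)}

== RESULT ==
["clear(a)", "clear(b)", "holding(d)", "on(a,d)", "ontable(b)"]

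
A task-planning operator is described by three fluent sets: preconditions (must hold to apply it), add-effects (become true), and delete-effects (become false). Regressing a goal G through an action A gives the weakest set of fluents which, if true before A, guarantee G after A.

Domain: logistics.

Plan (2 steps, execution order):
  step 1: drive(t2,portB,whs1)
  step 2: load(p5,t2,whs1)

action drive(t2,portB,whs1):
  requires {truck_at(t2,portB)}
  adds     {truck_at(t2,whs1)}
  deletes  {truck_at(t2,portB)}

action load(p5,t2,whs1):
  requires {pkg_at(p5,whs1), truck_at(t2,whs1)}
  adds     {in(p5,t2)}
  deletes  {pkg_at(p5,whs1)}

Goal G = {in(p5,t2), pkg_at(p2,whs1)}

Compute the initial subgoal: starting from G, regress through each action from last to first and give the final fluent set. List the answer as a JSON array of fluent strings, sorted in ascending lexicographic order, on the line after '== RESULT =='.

Regress step by step:
  through step 2 (load(p5,t2,whs1)): drop {in(p5,t2)}, keep {pkg_at(p2,whs1)}, require {pkg_at(p5,whs1), truck_at(t2,whs1)}
    → {pkg_at(p2,whs1), pkg_at(p5,whs1), truck_at(t2,whs1)}
  through step 1 (drive(t2,portB,whs1)): drop {truck_at(t2,whs1)}, keep {pkg_at(p2,whs1), pkg_at(p5,whs1)}, require {truck_at(t2,portB)}
    → {pkg_at(p2,whs1), pkg_at(p5,whs1), truck_at(t2,portB)}

== RESULT ==
["pkg_at(p2,whs1)", "pkg_at(p5,whs1)", "truck_at(t2,portB)"]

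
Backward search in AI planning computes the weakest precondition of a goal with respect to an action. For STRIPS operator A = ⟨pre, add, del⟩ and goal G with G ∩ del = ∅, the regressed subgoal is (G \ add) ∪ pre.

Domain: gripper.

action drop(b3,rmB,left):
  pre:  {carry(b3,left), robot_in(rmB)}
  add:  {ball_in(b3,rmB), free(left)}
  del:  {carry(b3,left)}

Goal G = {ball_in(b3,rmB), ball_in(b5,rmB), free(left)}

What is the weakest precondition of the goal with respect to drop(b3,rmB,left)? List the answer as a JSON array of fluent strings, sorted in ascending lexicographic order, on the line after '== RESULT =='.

Regress:
  G ∩ del = {}  (empty — regression defined)
  G \ add = {ball_in(b3,rmB), ball_in(b5,rmB), free(left)} \ {ball_in(b3,rmB), free(left)} = {ball_in(b5,rmB)}
  ∪ pre   = {ball_in(b5,rmB)} ∪ {carry(b3,left), robot_in(rmB)}
          = {ball_in(b5,rmB), carry(b3,left), robot_in(rmB)}

== RESULT ==
["ball_in(b5,rmB)", "carry(b3,left)", "robot_in(rmB)"]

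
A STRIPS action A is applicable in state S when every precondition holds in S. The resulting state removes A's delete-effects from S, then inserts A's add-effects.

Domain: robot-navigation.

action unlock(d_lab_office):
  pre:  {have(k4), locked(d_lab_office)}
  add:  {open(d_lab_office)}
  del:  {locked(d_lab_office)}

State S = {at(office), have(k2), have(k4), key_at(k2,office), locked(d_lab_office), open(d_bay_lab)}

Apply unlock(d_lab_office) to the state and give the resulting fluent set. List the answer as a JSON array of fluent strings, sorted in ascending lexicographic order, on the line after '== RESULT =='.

Progress:
  pre ⊆ S: {have(k4), locked(d_lab_office)} ⊆ S  — applicable
  S \ del = {at(office), have(k2), have(k4), key_at(k2,office), open(d_bay_lab)}
  ∪ add   = {at(office), have(k2), have(k4), key_at(k2,office), open(d_bay_lab), open(d_lab_office)}

== RESULT ==
["at(office)", "have(k2)", "have(k4)", "key_at(k2,office)", "open(d_bay_lab)", "open(d_lab_office)"]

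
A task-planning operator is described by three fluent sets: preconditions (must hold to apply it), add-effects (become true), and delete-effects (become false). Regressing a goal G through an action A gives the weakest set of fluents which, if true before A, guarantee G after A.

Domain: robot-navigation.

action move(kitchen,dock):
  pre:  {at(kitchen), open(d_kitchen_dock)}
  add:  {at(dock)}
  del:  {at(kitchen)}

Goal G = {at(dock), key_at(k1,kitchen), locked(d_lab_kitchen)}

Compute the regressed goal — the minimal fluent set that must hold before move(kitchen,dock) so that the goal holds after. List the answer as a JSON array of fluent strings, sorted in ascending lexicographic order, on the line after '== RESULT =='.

Compute (G \ add) ∪ pre:
  G ∩ del = {}  (empty — regression defined)
  G \ add = {at(dock), key_at(k1,kitchen), locked(d_lab_kitchen)} \ {at(dock)} = {key_at(k1,kitchen), locked(d_lab_kitchen)}
  ∪ pre   = {key_at(k1,kitchen), locked(d_lab_kitchen)} ∪ {at(kitchen), open(d_kitchen_dock)}
          = {at(kitchen), key_at(k1,kitchen), locked(d_lab_kitchen), open(d_kitchen_dock)}

== RESULT ==
["at(kitchen)", "key_at(k1,kitchen)", "locked(d_lab_kitchen)", "open(d_kitchen_dock)"]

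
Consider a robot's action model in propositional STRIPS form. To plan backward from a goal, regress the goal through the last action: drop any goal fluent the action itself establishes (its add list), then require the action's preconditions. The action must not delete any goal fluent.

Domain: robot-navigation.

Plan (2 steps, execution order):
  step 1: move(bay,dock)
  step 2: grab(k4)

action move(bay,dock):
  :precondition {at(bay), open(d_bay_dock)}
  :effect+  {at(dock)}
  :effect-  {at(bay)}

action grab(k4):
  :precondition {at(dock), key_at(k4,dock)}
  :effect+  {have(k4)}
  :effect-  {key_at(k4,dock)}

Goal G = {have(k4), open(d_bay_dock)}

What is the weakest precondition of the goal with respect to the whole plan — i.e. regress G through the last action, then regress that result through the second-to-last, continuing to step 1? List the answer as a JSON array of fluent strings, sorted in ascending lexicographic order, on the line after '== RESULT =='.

Regress step by step:
  through step 2 (grab(k4)): drop {have(k4)}, keep {open(d_bay_dock)}, require {at(dock), key_at(k4,dock)}
    → {at(dock), key_at(k4,dock), open(d_bay_dock)}
  through step 1 (move(bay,dock)): drop {at(dock)}, keep {key_at(k4,dock), open(d_bay_dock)}, require {at(bay), open(d_bay_dock)}
    → {at(bay), key_at(k4,dock), open(d_bay_dock)}

== RESULT ==
["at(bay)", "key_at(k4,dock)", "open(d_bay_dock)"]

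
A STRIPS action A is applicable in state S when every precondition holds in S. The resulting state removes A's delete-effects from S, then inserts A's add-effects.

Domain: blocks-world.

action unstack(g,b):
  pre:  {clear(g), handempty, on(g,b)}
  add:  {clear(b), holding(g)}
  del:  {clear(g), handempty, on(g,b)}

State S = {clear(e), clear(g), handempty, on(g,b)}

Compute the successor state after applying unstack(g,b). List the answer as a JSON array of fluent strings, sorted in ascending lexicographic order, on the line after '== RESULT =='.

Progress:
  pre ⊆ S: {clear(g), handempty, on(g,b)} ⊆ S  — applicable
  S \ del = {clear(e)}
  ∪ add   = {clear(b), clear(e), holding(g)}

== RESULT ==
["clear(b)", "clear(e)", "holding(g)"]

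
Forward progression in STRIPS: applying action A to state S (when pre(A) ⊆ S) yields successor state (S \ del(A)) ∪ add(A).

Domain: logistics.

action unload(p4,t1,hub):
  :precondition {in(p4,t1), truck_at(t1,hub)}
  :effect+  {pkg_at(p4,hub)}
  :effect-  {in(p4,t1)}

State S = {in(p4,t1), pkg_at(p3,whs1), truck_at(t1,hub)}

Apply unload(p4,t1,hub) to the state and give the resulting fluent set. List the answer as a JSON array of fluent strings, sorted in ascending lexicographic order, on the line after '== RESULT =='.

Progress:
  pre ⊆ S: {in(p4,t1), truck_at(t1,hub)} ⊆ S  — applicable
  S \ del = {pkg_at(p3,whs1), truck_at(t1,hub)}
  ∪ add   = {pkg_at(p3,whs1), pkg_at(p4,hub), truck_at(t1,hub)}

== RESULT ==
["pkg_at(p3,whs1)", "pkg_at(p4,hub)", "truck_at(t1,hub)"]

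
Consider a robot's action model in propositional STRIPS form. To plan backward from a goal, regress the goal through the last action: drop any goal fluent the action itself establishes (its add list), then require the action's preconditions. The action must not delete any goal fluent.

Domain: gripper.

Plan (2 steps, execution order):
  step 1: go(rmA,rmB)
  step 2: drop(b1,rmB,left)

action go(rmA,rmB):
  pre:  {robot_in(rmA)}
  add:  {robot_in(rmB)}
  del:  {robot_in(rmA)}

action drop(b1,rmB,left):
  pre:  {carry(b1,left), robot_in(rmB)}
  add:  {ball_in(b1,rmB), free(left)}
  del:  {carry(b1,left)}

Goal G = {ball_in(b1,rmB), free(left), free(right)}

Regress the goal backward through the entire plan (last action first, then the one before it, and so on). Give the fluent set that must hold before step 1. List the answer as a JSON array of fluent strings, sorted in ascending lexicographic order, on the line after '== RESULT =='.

Work backward from the goal:
  through step 2 (drop(b1,rmB,left)): drop {ball_in(b1,rmB), free(left)}, keep {free(right)}, require {carry(b1,left), robot_in(rmB)}
    → {carry(b1,left), free(right), robot_in(rmB)}
  through step 1 (go(rmA,rmB)): drop {robot_in(rmB)}, keep {carry(b1,left), free(right)}, require {robot_in(rmA)}
    → {carry(b1,left), free(right), robot_in(rmA)}

== RESULT ==
["carry(b1,left)", "free(right)", "robot_in(rmA)"]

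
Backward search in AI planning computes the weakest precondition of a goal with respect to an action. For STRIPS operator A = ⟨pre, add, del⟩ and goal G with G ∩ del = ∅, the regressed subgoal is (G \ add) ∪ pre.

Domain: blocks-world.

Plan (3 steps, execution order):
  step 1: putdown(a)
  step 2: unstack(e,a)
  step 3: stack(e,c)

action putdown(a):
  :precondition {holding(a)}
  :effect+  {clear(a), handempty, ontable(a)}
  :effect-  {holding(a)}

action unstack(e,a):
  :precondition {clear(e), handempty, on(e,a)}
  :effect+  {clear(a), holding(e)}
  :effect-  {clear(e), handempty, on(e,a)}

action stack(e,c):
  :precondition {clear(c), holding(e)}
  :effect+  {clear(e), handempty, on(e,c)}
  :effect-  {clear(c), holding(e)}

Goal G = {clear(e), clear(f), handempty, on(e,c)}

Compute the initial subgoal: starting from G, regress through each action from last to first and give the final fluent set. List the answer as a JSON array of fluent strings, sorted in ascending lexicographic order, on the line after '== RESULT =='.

Regress step by step:
  through step 3 (stack(e,c)): drop {clear(e), handempty, on(e,c)}, keep {clear(f)}, require {clear(c), holding(e)}
    → {clear(c), clear(f), holding(e)}
  through step 2 (unstack(e,a)): drop {holding(e)}, keep {clear(c), clear(f)}, require {clear(e), handempty, on(e,a)}
    → {clear(c), clear(e), clear(f), handempty, on(e,a)}
  through step 1 (putdown(a)): drop {handempty}, keep {clear(c), clear(e), clear(f), on(e,a)}, require {holding(a)}
    → {clear(c), clear(e), clear(f), holding(a), on(e,a)}

== RESULT ==
["clear(c)", "clear(e)", "clear(f)", "holding(a)", "on(e,a)"]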